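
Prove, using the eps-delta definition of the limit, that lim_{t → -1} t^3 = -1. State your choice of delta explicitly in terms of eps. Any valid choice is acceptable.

Let eps > 0. We seek delta > 0 with 0 < |t + 1| < delta ⇒ |t^3 + 1| < eps.
Factor: t^3 + 1 = (t + 1)(t^2 - t + 1), so |t^3 + 1| = |t + 1|·|t^2 - t + 1|.
Impose delta ≤ 2 so that |t| < 3; then |t^2 - t + 1| ≤ 13.
Hence |t^3 + 1| ≤ 13|t + 1|, which is < eps once |t + 1| < eps/13.
Take delta = min(2, eps/13). If 0 < |t + 1| < delta then both bounds hold and |t^3 + 1| ≤ 13|t + 1| < 13·(eps/13) = eps.

delta = min(2, eps/13)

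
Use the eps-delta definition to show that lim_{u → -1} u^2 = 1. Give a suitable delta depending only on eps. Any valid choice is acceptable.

delta = min(1, eps/3)

Suppose eps > 0. We seek delta > 0 with 0 < |u + 1| < delta ⇒ |u^2 − 1| < eps.
Factor: u^2 − 1 = (u + 1)(u - 1), so |u^2 − 1| = |u + 1|·|u - 1|.
Restrict delta ≤ 1. Then |u + 1| < 1 gives |u| < 2, so by the triangle inequality |u - 1| ≤ 2 + 1 = 3.
Hence |u^2 − 1| ≤ 3|u + 1|, which is < eps once |u + 1| < eps/3.
Take delta = min(1, eps/3). If 0 < |u + 1| < delta then both bounds hold and |u^2 − 1| ≤ 3|u + 1| < 3·(eps/3) = eps.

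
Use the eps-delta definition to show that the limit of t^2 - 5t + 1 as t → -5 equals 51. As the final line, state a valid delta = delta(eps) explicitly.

delta = min(2, eps/17)

Let eps > 0 be given. We want delta > 0 such that 0 < |t + 5| < delta implies |(t^2 - 5t + 1) − 51| < eps.
(t^2 - 5t + 1) − 51 = t^2 - 5t - 50 = (t + 5)(t - 10).
So |(t^2 - 5t + 1) − 51| = |t + 5|·|t - 10|.
Assume first that |t + 5| < 2, so |t| < 7. Then |t - 10| ≤ 7 + 10 = 17.
Hence |(t^2 - 5t + 1) − 51| ≤ 17|t + 5| < eps provided |t + 5| < eps/17.
Choosing delta = min(2, eps/17) ensures both conditions, hence |(t^2 - 5t + 1) − 51| < eps.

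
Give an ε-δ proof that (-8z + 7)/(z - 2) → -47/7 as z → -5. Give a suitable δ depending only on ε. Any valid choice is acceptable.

δ = min(7/2, (49/18)ε)

Suppose ε > 0. We want δ > 0 with 0 < |z + 5| < δ ⇒ |(-8z + 7)/(z - 2) + 47/7| < ε.
Combining over a common denominator, (-8z + 7)/(z - 2) + 47/7 = [(-8z + 7)·(-7) − 47·(z - 2)] / [(-7)·(z - 2)] = 9(z + 5) / ((-7)(z - 2)).
So |(-8z + 7)/(z - 2) + 47/7| = 9|z + 5| / (7·|z − 2|).
Require δ ≤ 7/2, so |z − 2| ≥ |-7| − |z + 5| > 7 − 7/2 = 7/2.
Hence |(-8z + 7)/(z - 2) + 47/7| < 9|z + 5|/(7·(7/2)) = (18/49)|z + 5|, which is < ε once |z + 5| < (49/18)ε.
Take δ = min(7/2, (49/18)ε). Then 0 < |z + 5| < δ forces both bounds, so |(-8z + 7)/(z - 2) + 47/7| < ε.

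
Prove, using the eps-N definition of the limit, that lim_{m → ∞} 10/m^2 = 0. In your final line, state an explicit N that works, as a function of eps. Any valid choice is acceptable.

N = (10/eps)^{1/2}

Let eps > 0. For m ≥ 1, |10/m^2 − 0| = 10/m^2.
10/m^2 < eps ⇔ m^2 > 10/eps ⇔ m > (10/eps)^{1/2}.
Take N = (10/eps)^{1/2}. Then m > N implies 10/m^2 < eps.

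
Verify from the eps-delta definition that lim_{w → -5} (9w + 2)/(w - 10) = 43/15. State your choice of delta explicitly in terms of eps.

delta = min(15/2, (225/184)eps)

Fix eps > 0. We want delta > 0 with 0 < |w + 5| < delta ⇒ |(9w + 2)/(w - 10) − (43/15)| < eps.
Combining over a common denominator, (9w + 2)/(w - 10) − (43/15) = [(9w + 2)·(-15) − (-43)·(w - 10)] / [(-15)·(w - 10)] = -92(w + 5) / ((-15)(w - 10)).
So |(9w + 2)/(w - 10) − (43/15)| = 92|w + 5| / (15·|w − 10|).
Restrict delta ≤ 15/2. Then |w + 5| < 15/2 gives |w − 10| = |(w + 5) + (-15)| ≥ 15 − 15/2 = 15/2.
Hence |(9w + 2)/(w - 10) − (43/15)| < 92|w + 5|/(15·(15/2)) = (184/225)|w + 5|, which is < eps once |w + 5| < (225/184)eps.
Take delta = min(15/2, (225/184)eps). Then 0 < |w + 5| < delta forces both bounds, so |(9w + 2)/(w - 10) − (43/15)| < eps.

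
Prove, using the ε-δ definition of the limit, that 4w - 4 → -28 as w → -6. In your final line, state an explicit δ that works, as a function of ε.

Suppose ε > 0. We need δ > 0 so that 0 < |w + 6| < δ implies |(4w - 4) + 28| < ε.
|(4w - 4) + 28| = |4w + 24| = 4|w + 6|.
So 4|w + 6| < ε exactly when |w + 6| < ε/4.
Take δ = ε/4. If 0 < |w + 6| < δ then |(4w - 4) + 28| = 4|w + 6| < 4·(ε/4) = ε.

δ = ε/4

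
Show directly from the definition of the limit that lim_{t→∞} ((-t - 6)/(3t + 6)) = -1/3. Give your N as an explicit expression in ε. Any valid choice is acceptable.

N = (4/3)/ε

Suppose ε > 0. We seek N > 0 such that t > N implies |(-t - 6)/(3t + 6) + 1/3| < ε.
(-t - 6)/(3t + 6) + 1/3 = (3(-t - 6) − (-1)(3t + 6)) / (3(3t + 6)) = -12/(3(3t + 6)).
For t > 0 we have 3t + 6 > 3t, so |(-t - 6)/(3t + 6) + 1/3| = 12/(3(3t + 6)) < 12/(3·3t) = (4/3)/t.
Thus |(-t - 6)/(3t + 6) + 1/3| < ε whenever t > (4/3)/ε.
Take N = (4/3)/ε. If t > N then |(-t - 6)/(3t + 6) + 1/3| < (4/3)/t < ε.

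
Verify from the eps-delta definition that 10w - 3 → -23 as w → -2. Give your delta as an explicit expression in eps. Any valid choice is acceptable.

delta = eps/10

Suppose eps > 0. We need delta > 0 so that 0 < |w + 2| < delta implies |(10w - 3) + 23| < eps.
|(10w - 3) + 23| = |10w + 20| = 10|w + 2|.
So 10|w + 2| < eps exactly when |w + 2| < eps/10.
Take delta = eps/10. If 0 < |w + 2| < delta then |(10w - 3) + 23| = 10|w + 2| < 10·(eps/10) = eps.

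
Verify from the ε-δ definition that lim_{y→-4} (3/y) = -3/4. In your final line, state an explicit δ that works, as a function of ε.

Let ε > 0 be given. We seek δ > 0 such that 0 < |y + 4| < δ implies |3/y + 3/4| < ε.
|3/y + 3/4| = 3·|-4 − y|/(4·|y|) = 3|y + 4|/(4|y|).
Restrict δ ≤ 2. Then |y + 4| < 2 gives |y| > 2, so 4|y| > 8.
Then |3/y + 3/4| < 3|y + 4|/8, which is < ε when |y + 4| < (8/3)ε.
Take δ = min(2, (8/3)ε). Then 0 < |y + 4| < δ gives both |y + 4| < 2 and |y + 4| < (8/3)ε, so |3/y + 3/4| < ε.

δ = min(2, (8/3)ε)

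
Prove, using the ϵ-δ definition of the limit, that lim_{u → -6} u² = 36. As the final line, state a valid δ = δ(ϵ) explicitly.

Suppose ϵ > 0. We seek δ > 0 with 0 < |u + 6| < δ ⇒ |u² − 36| < ϵ.
Factor: u² − 36 = (u + 6)(u - 6), so |u² − 36| = |u + 6|·|u - 6|.
Impose δ ≤ 2 so that |u| < 8; then |u - 6| ≤ 14.
Hence |u² − 36| ≤ 14|u + 6|, which is < ϵ once |u + 6| < ϵ/14.
Take δ = min(2, ϵ/14). If 0 < |u + 6| < δ then both bounds hold and |u² − 36| ≤ 14|u + 6| < 14·(ϵ/14) = ϵ.

δ = min(2, ϵ/14)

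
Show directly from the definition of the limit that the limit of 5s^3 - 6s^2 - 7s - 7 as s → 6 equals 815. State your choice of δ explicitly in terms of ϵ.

Let ϵ > 0. We want δ > 0 such that 0 < |s − 6| < δ implies |(5s^3 - 6s^2 - 7s - 7) − 815| < ϵ.
(5s^3 - 6s^2 - 7s - 7) − 815 = 5s^3 - 6s^2 - 7s - 822 = (s − 6)(5s^2 + 24s + 137).
So |(5s^3 - 6s^2 - 7s - 7) − 815| = |s − 6|·|5s^2 + 24s + 137|.
Assume first that |s − 6| < 2, so |s| < 8. Then |5s^2 + 24s + 137| ≤ 5·8^2 + 24·8 + 137 = 649.
Hence |(5s^3 - 6s^2 - 7s - 7) − 815| ≤ 649|s − 6| < ϵ provided |s − 6| < ϵ/649.
Choosing δ = min(2, ϵ/649) ensures both conditions, hence |(5s^3 - 6s^2 - 7s - 7) − 815| < ϵ.

δ = min(2, ϵ/649)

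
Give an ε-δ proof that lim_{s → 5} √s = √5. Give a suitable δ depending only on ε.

Fix ε > 0. We want δ > 0 such that 0 < |s − 5| < δ implies |√s − √5| < ε.
Rationalise: √s − √5 = (s − 5)/(√s + √5), so |√s − √5| = |s − 5|/(√s + √5).
Restrict δ ≤ 5 so that |s − 5| < 5 forces s > 0, and then √s + √5 > √5.
Hence |√s − √5| < |s − 5|/√5, which is < ε once |s − 5| < √5·ε.
Take δ = min(5, √5·ε). If 0 < |s − 5| < δ then s > 0 and |√s − √5| < |s − 5|/√5 < ε.

δ = min(5, √5·ε)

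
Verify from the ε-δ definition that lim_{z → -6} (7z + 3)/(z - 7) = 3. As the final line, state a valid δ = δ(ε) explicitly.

Let ε > 0 be given. We want δ > 0 with 0 < |z + 6| < δ ⇒ |(7z + 3)/(z - 7) − 3| < ε.
Combining over a common denominator, (7z + 3)/(z - 7) − 3 = [(7z + 3)·(-13) − (-39)·(z - 7)] / [(-13)·(z - 7)] = -52(z + 6) / ((-13)(z - 7)).
So |(7z + 3)/(z - 7) − 3| = 52|z + 6| / (13·|z − 7|).
Require δ ≤ 13/2, so |z − 7| ≥ |-13| − |z + 6| > 13 − 13/2 = 13/2.
Hence |(7z + 3)/(z - 7) − 3| < 52|z + 6|/(13·(13/2)) = (8/13)|z + 6|, which is < ε once |z + 6| < (13/8)ε.
Take δ = min(13/2, (13/8)ε). Then 0 < |z + 6| < δ forces both bounds, so |(7z + 3)/(z - 7) − 3| < ε.

δ = min(13/2, (13/8)ε)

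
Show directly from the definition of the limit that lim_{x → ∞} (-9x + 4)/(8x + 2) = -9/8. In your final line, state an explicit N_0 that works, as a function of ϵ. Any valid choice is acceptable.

Let ϵ > 0 be given. We seek N_0 > 0 such that x > N_0 implies |(-9x + 4)/(8x + 2) + 9/8| < ϵ.
(-9x + 4)/(8x + 2) + 9/8 = (8(-9x + 4) − (-9)(8x + 2)) / (8(8x + 2)) = 50/(8(8x + 2)).
For x > 0 we have 8x + 2 > 8x, so |(-9x + 4)/(8x + 2) + 9/8| = 50/(8(8x + 2)) < 50/(8·8x) = (25/32)/x.
Thus |(-9x + 4)/(8x + 2) + 9/8| < ϵ whenever x > (25/32)/ϵ.
Take N_0 = (25/32)/ϵ. If x > N_0 then |(-9x + 4)/(8x + 2) + 9/8| < (25/32)/x < ϵ.

N_0 = (25/32)/ϵ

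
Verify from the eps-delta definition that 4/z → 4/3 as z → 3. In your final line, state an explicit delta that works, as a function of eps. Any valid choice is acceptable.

Let eps > 0. We seek delta > 0 such that 0 < |z − 3| < delta implies |4/z − (4/3)| < eps.
|4/z − (4/3)| = 4·|3 − z|/(3·|z|) = 4|z − 3|/(3|z|).
Require delta ≤ 3/2 so that |z| > 3 − 3/2 = 3/2, hence 3|z| > 9/2.
Then |4/z − (4/3)| < 4|z − 3|/(9/2), which is < eps when |z − 3| < (9/8)eps.
Take delta = min(3/2, (9/8)eps). Then 0 < |z − 3| < delta gives both |z − 3| < 3/2 and |z − 3| < (9/8)eps, so |4/z − (4/3)| < eps.

delta = min(3/2, (9/8)eps)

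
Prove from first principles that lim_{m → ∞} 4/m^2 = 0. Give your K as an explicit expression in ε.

K = (4/ε)^{1/2}

Let ε > 0 be given. For m ≥ 1, |4/m^2 − 0| = 4/m^2.
4/m^2 < ε ⇔ m^2 > 4/ε ⇔ m > (4/ε)^{1/2}.
Take K = (4/ε)^{1/2}. Then m > K implies 4/m^2 < ε.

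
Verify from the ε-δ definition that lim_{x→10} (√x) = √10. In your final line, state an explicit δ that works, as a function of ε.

δ = min(10, √10·ε)

Fix ε > 0. We want δ > 0 such that 0 < |x − 10| < δ implies |√x − √10| < ε.
Multiplying by the conjugate, |√x − √10| = |x − 10|/(√x + √10).
Restrict δ ≤ 10 so that |x − 10| < 10 forces x > 0, and then √x + √10 > √10.
Hence |√x − √10| < |x − 10|/√10, which is < ε once |x − 10| < √10·ε.
Take δ = min(10, √10·ε). If 0 < |x − 10| < δ then x > 0 and |√x − √10| < |x − 10|/√10 < ε.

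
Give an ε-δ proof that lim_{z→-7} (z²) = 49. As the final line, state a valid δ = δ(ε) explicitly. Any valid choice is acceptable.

Let ε > 0. We seek δ > 0 with 0 < |z + 7| < δ ⇒ |z² − 49| < ε.
Factor: z² − 49 = (z + 7)(z - 7), so |z² − 49| = |z + 7|·|z - 7|.
Impose δ ≤ 2 so that |z| < 9; then |z - 7| ≤ 16.
Hence |z² − 49| ≤ 16|z + 7|, which is < ε once |z + 7| < ε/16.
Take δ = min(2, ε/16). If 0 < |z + 7| < δ then both bounds hold and |z² − 49| ≤ 16|z + 7| < 16·(ε/16) = ε.

δ = min(2, ε/16)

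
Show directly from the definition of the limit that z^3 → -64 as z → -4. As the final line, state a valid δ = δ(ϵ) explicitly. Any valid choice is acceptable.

Suppose ϵ > 0. We seek δ > 0 with 0 < |z + 4| < δ ⇒ |z^3 + 64| < ϵ.
Factor: z^3 + 64 = (z + 4)(z^2 - 4z + 16), so |z^3 + 64| = |z + 4|·|z^2 - 4z + 16|.
Restrict δ ≤ 2. Then |z + 4| < 2 gives |z| < 6, so by the triangle inequality |z^2 - 4z + 16| ≤ 6^2 + 4·6 + 16 = 76.
Hence |z^3 + 64| ≤ 76|z + 4|, which is < ϵ once |z + 4| < ϵ/76.
Take δ = min(2, ϵ/76). If 0 < |z + 4| < δ then both bounds hold and |z^3 + 64| ≤ 76|z + 4| < 76·(ϵ/76) = ϵ.

δ = min(2, ϵ/76)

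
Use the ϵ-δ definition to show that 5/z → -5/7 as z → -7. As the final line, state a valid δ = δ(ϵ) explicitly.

Fix ϵ > 0. We seek δ > 0 such that 0 < |z + 7| < δ implies |5/z + 5/7| < ϵ.
|5/z + 5/7| = 5·|-7 − z|/(7·|z|) = 5|z + 7|/(7|z|).
Require δ ≤ 7/2 so that |z| > 7 − 7/2 = 7/2, hence 7|z| > 49/2.
Then |5/z + 5/7| < 5|z + 7|/(49/2), which is < ϵ when |z + 7| < (49/10)ϵ.
Take δ = min(7/2, (49/10)ϵ). Then 0 < |z + 7| < δ gives both |z + 7| < 7/2 and |z + 7| < (49/10)ϵ, so |5/z + 5/7| < ϵ.

δ = min(7/2, (49/10)ϵ)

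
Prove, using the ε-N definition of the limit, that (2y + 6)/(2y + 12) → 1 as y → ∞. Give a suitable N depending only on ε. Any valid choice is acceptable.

N = 3/ε

Let ε > 0. We seek N > 0 such that y > N implies |(2y + 6)/(2y + 12) − 1| < ε.
(2y + 6)/(2y + 12) − 1 = (2(2y + 6) − 2(2y + 12)) / (2(2y + 12)) = -12/(2(2y + 12)).
For y > 0 we have 2y + 12 > 2y, so |(2y + 6)/(2y + 12) − 1| = 12/(2(2y + 12)) < 12/(2·2y) = 3/y.
Thus |(2y + 6)/(2y + 12) − 1| < ε whenever y > 3/ε.
Take N = 3/ε. If y > N then |(2y + 6)/(2y + 12) − 1| < 3/y < ε.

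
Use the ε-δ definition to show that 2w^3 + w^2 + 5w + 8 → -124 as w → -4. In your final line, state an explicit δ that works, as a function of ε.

Fix ε > 0. We want δ > 0 such that 0 < |w + 4| < δ implies |(2w^3 + w^2 + 5w + 8) + 124| < ε.
(2w^3 + w^2 + 5w + 8) + 124 = 2w^3 + w^2 + 5w + 132 = (w + 4)(2w^2 - 7w + 33).
So |(2w^3 + w^2 + 5w + 8) + 124| = |w + 4|·|2w^2 - 7w + 33|.
Assume first that |w + 4| < 2, so |w| < 6. Then |2w^2 - 7w + 33| ≤ 2·6^2 + 7·6 + 33 = 147.
Hence |(2w^3 + w^2 + 5w + 8) + 124| ≤ 147|w + 4| < ε provided |w + 4| < ε/147.
Choosing δ = min(2, ε/147) ensures both conditions, hence |(2w^3 + w^2 + 5w + 8) + 124| < ε.

δ = min(2, ε/147)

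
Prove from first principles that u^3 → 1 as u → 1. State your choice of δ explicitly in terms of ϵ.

δ = min(1, ϵ/7)

Fix ϵ > 0. We seek δ > 0 with 0 < |u − 1| < δ ⇒ |u^3 − 1| < ϵ.
Factor: u^3 − 1 = (u − 1)(u^2 + u + 1), so |u^3 − 1| = |u − 1|·|u^2 + u + 1|.
Restrict δ ≤ 1. Then |u − 1| < 1 gives |u| < 2, so by the triangle inequality |u^2 + u + 1| ≤ 2^2 + 2 + 1 = 7.
Hence |u^3 − 1| ≤ 7|u − 1|, which is < ϵ once |u − 1| < ϵ/7.
Take δ = min(1, ϵ/7). If 0 < |u − 1| < δ then both bounds hold and |u^3 − 1| ≤ 7|u − 1| < 7·(ϵ/7) = ϵ.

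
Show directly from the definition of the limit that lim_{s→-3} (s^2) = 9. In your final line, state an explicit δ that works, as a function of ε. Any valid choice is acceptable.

Let ε > 0 be given. We seek δ > 0 with 0 < |s + 3| < δ ⇒ |s^2 − 9| < ε.
Factor: s^2 − 9 = (s + 3)(s - 3), so |s^2 − 9| = |s + 3|·|s - 3|.
Restrict δ ≤ 1. Then |s + 3| < 1 gives |s| < 4, so by the triangle inequality |s - 3| ≤ 4 + 3 = 7.
Hence |s^2 − 9| ≤ 7|s + 3|, which is < ε once |s + 3| < ε/7.
Take δ = min(1, ε/7). If 0 < |s + 3| < δ then both bounds hold and |s^2 − 9| ≤ 7|s + 3| < 7·(ε/7) = ε.

δ = min(1, ε/7)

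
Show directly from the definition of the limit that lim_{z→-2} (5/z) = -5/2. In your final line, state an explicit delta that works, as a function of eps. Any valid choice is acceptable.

delta = min(1, (2/5)eps)

Let eps > 0. We seek delta > 0 such that 0 < |z + 2| < delta implies |5/z + 5/2| < eps.
|5/z + 5/2| = 5·|-2 − z|/(2·|z|) = 5|z + 2|/(2|z|).
Require delta ≤ 1 so that |z| > 2 − 1 = 1, hence 2|z| > 2.
Then |5/z + 5/2| < 5|z + 2|/2, which is < eps when |z + 2| < (2/5)eps.
Take delta = min(1, (2/5)eps). Then 0 < |z + 2| < delta gives both |z + 2| < 1 and |z + 2| < (2/5)eps, so |5/z + 5/2| < eps.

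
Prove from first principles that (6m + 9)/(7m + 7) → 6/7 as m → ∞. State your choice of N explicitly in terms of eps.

Let eps > 0 be given. For m ≥ 1, |(6m + 9)/(7m + 7) − (6/7)| = |21|/(7(7m + 7)) = 21/(7(7m + 7)).
Since 7m + 7 ≥ 7m for m ≥ 1, this is ≤ 21/(7·7m) = (3/7)/m.
So |(6m + 9)/(7m + 7) − (6/7)| < eps whenever m > (3/7)/eps.
Take N = (3/7)/eps. If m > N then |(6m + 9)/(7m + 7) − (6/7)| ≤ (3/7)/m < eps.

N = (3/7)/eps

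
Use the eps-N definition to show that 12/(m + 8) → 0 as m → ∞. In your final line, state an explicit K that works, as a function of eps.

K = 12/eps

Fix eps > 0. For m ≥ 1, |12/(m + 8) − 0| = 12/(m + 8) ≤ 12/m.
We need 12/m < eps, i.e. m > 12/eps.
Take K = 12/eps. If m > K then |12/(m + 8)| ≤ 12/m < eps.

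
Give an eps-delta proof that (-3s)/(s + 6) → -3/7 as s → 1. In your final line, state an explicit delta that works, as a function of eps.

delta = min(7/2, (49/36)eps)

Let eps > 0 be given. We want delta > 0 with 0 < |s − 1| < delta ⇒ |(-3s)/(s + 6) + 3/7| < eps.
Combining over a common denominator, (-3s)/(s + 6) + 3/7 = [(-3s)·7 − (-3)·(s + 6)] / [7·(s + 6)] = -18(s − 1) / (7(s + 6)).
So |(-3s)/(s + 6) + 3/7| = 18|s − 1| / (7·|s + 6|).
Restrict delta ≤ 7/2. Then |s − 1| < 7/2 gives |s + 6| = |(s − 1) + 7| ≥ 7 − 7/2 = 7/2.
Hence |(-3s)/(s + 6) + 3/7| < 18|s − 1|/(7·(7/2)) = (36/49)|s − 1|, which is < eps once |s − 1| < (49/36)eps.
Take delta = min(7/2, (49/36)eps). Then 0 < |s − 1| < delta forces both bounds, so |(-3s)/(s + 6) + 3/7| < eps.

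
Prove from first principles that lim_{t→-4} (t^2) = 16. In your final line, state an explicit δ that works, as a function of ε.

Let ε > 0. We seek δ > 0 with 0 < |t + 4| < δ ⇒ |t^2 − 16| < ε.
Factor: t^2 − 16 = (t + 4)(t - 4), so |t^2 − 16| = |t + 4|·|t - 4|.
Restrict δ ≤ 2. Then |t + 4| < 2 gives |t| < 6, so by the triangle inequality |t - 4| ≤ 6 + 4 = 10.
Hence |t^2 − 16| ≤ 10|t + 4|, which is < ε once |t + 4| < ε/10.
Take δ = min(2, ε/10). If 0 < |t + 4| < δ then both bounds hold and |t^2 − 16| ≤ 10|t + 4| < 10·(ε/10) = ε.

δ = min(2, ε/10)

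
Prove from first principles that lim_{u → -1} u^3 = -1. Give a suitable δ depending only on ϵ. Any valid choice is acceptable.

δ = min(2, ϵ/13)

Suppose ϵ > 0. We seek δ > 0 with 0 < |u + 1| < δ ⇒ |u^3 + 1| < ϵ.
Factor: u^3 + 1 = (u + 1)(u^2 - u + 1), so |u^3 + 1| = |u + 1|·|u^2 - u + 1|.
Impose δ ≤ 2 so that |u| < 3; then |u^2 - u + 1| ≤ 13.
Hence |u^3 + 1| ≤ 13|u + 1|, which is < ϵ once |u + 1| < ϵ/13.
Take δ = min(2, ϵ/13). If 0 < |u + 1| < δ then both bounds hold and |u^3 + 1| ≤ 13|u + 1| < 13·(ϵ/13) = ϵ.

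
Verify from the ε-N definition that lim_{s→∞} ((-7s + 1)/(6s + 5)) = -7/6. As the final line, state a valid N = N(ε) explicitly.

N = (41/36)/ε

Suppose ε > 0. We seek N > 0 such that s > N implies |(-7s + 1)/(6s + 5) + 7/6| < ε.
(-7s + 1)/(6s + 5) + 7/6 = (6(-7s + 1) − (-7)(6s + 5)) / (6(6s + 5)) = 41/(6(6s + 5)).
For s > 0 we have 6s + 5 > 6s, so |(-7s + 1)/(6s + 5) + 7/6| = 41/(6(6s + 5)) < 41/(6·6s) = (41/36)/s.
Thus |(-7s + 1)/(6s + 5) + 7/6| < ε whenever s > (41/36)/ε.
Take N = (41/36)/ε. If s > N then |(-7s + 1)/(6s + 5) + 7/6| < (41/36)/s < ε.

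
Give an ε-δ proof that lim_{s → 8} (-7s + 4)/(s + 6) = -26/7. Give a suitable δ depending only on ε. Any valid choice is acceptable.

δ = min(7, (49/23)ε)

Let ε > 0. We want δ > 0 with 0 < |s − 8| < δ ⇒ |(-7s + 4)/(s + 6) + 26/7| < ε.
Combining over a common denominator, (-7s + 4)/(s + 6) + 26/7 = [(-7s + 4)·14 − (-52)·(s + 6)] / [14·(s + 6)] = -46(s − 8) / (14(s + 6)).
So |(-7s + 4)/(s + 6) + 26/7| = 46|s − 8| / (14·|s + 6|).
Require δ ≤ 7, so |s + 6| ≥ |14| − |s − 8| > 14 − 7 = 7.
Hence |(-7s + 4)/(s + 6) + 26/7| < 46|s − 8|/(14·7) = (23/49)|s − 8|, which is < ε once |s − 8| < (49/23)ε.
Take δ = min(7, (49/23)ε). Then 0 < |s − 8| < δ forces both bounds, so |(-7s + 4)/(s + 6) + 26/7| < ε.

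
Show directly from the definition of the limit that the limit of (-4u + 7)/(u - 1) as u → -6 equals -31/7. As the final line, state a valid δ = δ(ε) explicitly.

δ = min(7/2, (49/6)ε)

Let ε > 0. We want δ > 0 with 0 < |u + 6| < δ ⇒ |(-4u + 7)/(u - 1) + 31/7| < ε.
Combining over a common denominator, (-4u + 7)/(u - 1) + 31/7 = [(-4u + 7)·(-7) − 31·(u - 1)] / [(-7)·(u - 1)] = -3(u + 6) / ((-7)(u - 1)).
So |(-4u + 7)/(u - 1) + 31/7| = 3|u + 6| / (7·|u − 1|).
Require δ ≤ 7/2, so |u − 1| ≥ |-7| − |u + 6| > 7 − 7/2 = 7/2.
Hence |(-4u + 7)/(u - 1) + 31/7| < 3|u + 6|/(7·(7/2)) = (6/49)|u + 6|, which is < ε once |u + 6| < (49/6)ε.
Take δ = min(7/2, (49/6)ε). Then 0 < |u + 6| < δ forces both bounds, so |(-4u + 7)/(u - 1) + 31/7| < ε.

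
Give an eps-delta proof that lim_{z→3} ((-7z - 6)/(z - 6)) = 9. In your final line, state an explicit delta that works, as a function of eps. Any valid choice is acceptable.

Let eps > 0. We want delta > 0 with 0 < |z − 3| < delta ⇒ |(-7z - 6)/(z - 6) − 9| < eps.
Combining over a common denominator, (-7z - 6)/(z - 6) − 9 = [(-7z - 6)·(-3) − (-27)·(z - 6)] / [(-3)·(z - 6)] = 48(z − 3) / ((-3)(z - 6)).
So |(-7z - 6)/(z - 6) − 9| = 48|z − 3| / (3·|z − 6|).
Restrict delta ≤ 3/2. Then |z − 3| < 3/2 gives |z − 6| = |(z − 3) + (-3)| ≥ 3 − 3/2 = 3/2.
Hence |(-7z - 6)/(z - 6) − 9| < 48|z − 3|/(3·(3/2)) = (32/3)|z − 3|, which is < eps once |z − 3| < (3/32)eps.
Take delta = min(3/2, (3/32)eps). Then 0 < |z − 3| < delta forces both bounds, so |(-7z - 6)/(z - 6) − 9| < eps.

delta = min(3/2, (3/32)eps)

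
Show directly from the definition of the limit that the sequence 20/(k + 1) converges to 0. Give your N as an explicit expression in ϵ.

Suppose ϵ > 0. For k ≥ 1, |20/(k + 1) − 0| = 20/(k + 1) ≤ 20/k.
We need 20/k < ϵ, i.e. k > 20/ϵ.
Take N = 20/ϵ. If k > N then |20/(k + 1)| ≤ 20/k < ϵ.

N = 20/ϵ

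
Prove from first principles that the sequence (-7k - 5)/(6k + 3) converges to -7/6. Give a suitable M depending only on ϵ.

M = (1/4)/ϵ

Suppose ϵ > 0. For k ≥ 1, |(-7k - 5)/(6k + 3) + 7/6| = |-9|/(6(6k + 3)) = 9/(6(6k + 3)).
Since 6k + 3 ≥ 6k for k ≥ 1, this is ≤ 9/(6·6k) = (1/4)/k.
So |(-7k - 5)/(6k + 3) + 7/6| < ϵ whenever k > (1/4)/ϵ.
Take M = (1/4)/ϵ. If k > M then |(-7k - 5)/(6k + 3) + 7/6| ≤ (1/4)/k < ϵ.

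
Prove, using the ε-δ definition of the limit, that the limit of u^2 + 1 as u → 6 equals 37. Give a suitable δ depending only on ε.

Suppose ε > 0. We want δ > 0 such that 0 < |u − 6| < δ implies |(u^2 + 1) − 37| < ε.
(u^2 + 1) − 37 = u^2 - 36 = (u − 6)(u + 6).
So |(u^2 + 1) − 37| = |u − 6|·|u + 6|.
Require δ ≤ 2. Then |u − 6| < 2 gives |u| < 8, and by the triangle inequality |u + 6| ≤ 8 + 6 = 14.
Hence |(u^2 + 1) − 37| ≤ 14|u − 6| < ε provided |u − 6| < ε/14.
Choosing δ = min(2, ε/14) ensures both conditions, hence |(u^2 + 1) − 37| < ε.

δ = min(2, ε/14)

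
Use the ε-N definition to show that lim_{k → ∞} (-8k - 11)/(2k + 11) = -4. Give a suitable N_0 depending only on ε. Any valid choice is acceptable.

Let ε > 0. For k ≥ 1, |(-8k - 11)/(2k + 11) + 4| = |66|/(2(2k + 11)) = 66/(2(2k + 11)).
Since 2k + 11 ≥ 2k for k ≥ 1, this is ≤ 66/(2·2k) = (33/2)/k.
So |(-8k - 11)/(2k + 11) + 4| < ε whenever k > (33/2)/ε.
Take N_0 = (33/2)/ε. If k > N_0 then |(-8k - 11)/(2k + 11) + 4| ≤ (33/2)/k < ε.

N_0 = (33/2)/ε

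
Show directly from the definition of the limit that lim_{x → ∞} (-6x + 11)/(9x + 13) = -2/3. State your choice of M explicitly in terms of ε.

M = (59/27)/ε

Suppose ε > 0. We seek M > 0 such that x > M implies |(-6x + 11)/(9x + 13) + 2/3| < ε.
(-6x + 11)/(9x + 13) + 2/3 = (9(-6x + 11) − (-6)(9x + 13)) / (9(9x + 13)) = 177/(9(9x + 13)).
For x > 0 we have 9x + 13 > 9x, so |(-6x + 11)/(9x + 13) + 2/3| = 177/(9(9x + 13)) < 177/(9·9x) = (59/27)/x.
Thus |(-6x + 11)/(9x + 13) + 2/3| < ε whenever x > (59/27)/ε.
Take M = (59/27)/ε. If x > M then |(-6x + 11)/(9x + 13) + 2/3| < (59/27)/x < ε.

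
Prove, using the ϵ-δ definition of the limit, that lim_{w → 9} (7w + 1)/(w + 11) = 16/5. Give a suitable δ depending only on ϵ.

δ = min(10, (50/19)ϵ)

Let ϵ > 0 be given. We want δ > 0 with 0 < |w − 9| < δ ⇒ |(7w + 1)/(w + 11) − (16/5)| < ϵ.
Combining over a common denominator, (7w + 1)/(w + 11) − (16/5) = [(7w + 1)·20 − 64·(w + 11)] / [20·(w + 11)] = 76(w − 9) / (20(w + 11)).
So |(7w + 1)/(w + 11) − (16/5)| = 76|w − 9| / (20·|w + 11|).
Require δ ≤ 10, so |w + 11| ≥ |20| − |w − 9| > 20 − 10 = 10.
Hence |(7w + 1)/(w + 11) − (16/5)| < 76|w − 9|/(20·10) = (19/50)|w − 9|, which is < ϵ once |w − 9| < (50/19)ϵ.
Take δ = min(10, (50/19)ϵ). Then 0 < |w − 9| < δ forces both bounds, so |(7w + 1)/(w + 11) − (16/5)| < ϵ.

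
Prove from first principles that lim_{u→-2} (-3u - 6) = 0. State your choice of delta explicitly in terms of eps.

Fix eps > 0. We need delta > 0 so that 0 < |u + 2| < delta implies |(-3u - 6)| < eps.
|(-3u - 6)| = |-3u - 6| = 3|u + 2|.
So 3|u + 2| < eps exactly when |u + 2| < eps/3.
Choosing delta = eps/3 gives |(-3u - 6)| = 3|u + 2| < eps whenever |u + 2| < delta.

delta = eps/3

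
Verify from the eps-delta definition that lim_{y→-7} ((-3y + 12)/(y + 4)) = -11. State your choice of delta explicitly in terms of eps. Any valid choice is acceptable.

Fix eps > 0. We want delta > 0 with 0 < |y + 7| < delta ⇒ |(-3y + 12)/(y + 4) + 11| < eps.
Combining over a common denominator, (-3y + 12)/(y + 4) + 11 = [(-3y + 12)·(-3) − 33·(y + 4)] / [(-3)·(y + 4)] = -24(y + 7) / ((-3)(y + 4)).
So |(-3y + 12)/(y + 4) + 11| = 24|y + 7| / (3·|y + 4|).
Restrict delta ≤ 3/2. Then |y + 7| < 3/2 gives |y + 4| = |(y + 7) + (-3)| ≥ 3 − 3/2 = 3/2.
Hence |(-3y + 12)/(y + 4) + 11| < 24|y + 7|/(3·(3/2)) = (16/3)|y + 7|, which is < eps once |y + 7| < (3/16)eps.
Take delta = min(3/2, (3/16)eps). Then 0 < |y + 7| < delta forces both bounds, so |(-3y + 12)/(y + 4) + 11| < eps.

delta = min(3/2, (3/16)eps)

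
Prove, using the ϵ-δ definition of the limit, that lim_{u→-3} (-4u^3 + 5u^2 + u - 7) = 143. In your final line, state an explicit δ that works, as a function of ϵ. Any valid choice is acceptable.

δ = min(1, ϵ/182)

Fix ϵ > 0. We want δ > 0 such that 0 < |u + 3| < δ implies |(-4u^3 + 5u^2 + u - 7) − 143| < ϵ.
(-4u^3 + 5u^2 + u - 7) − 143 = -4u^3 + 5u^2 + u - 150 = (u + 3)(-4u^2 + 17u - 50).
So |(-4u^3 + 5u^2 + u - 7) − 143| = |u + 3|·|-4u^2 + 17u - 50|.
Require δ ≤ 1. Then |u + 3| < 1 gives |u| < 4, and by the triangle inequality |-4u^2 + 17u - 50| ≤ 4·4^2 + 17·4 + 50 = 182.
Hence |(-4u^3 + 5u^2 + u - 7) − 143| ≤ 182|u + 3| < ϵ provided |u + 3| < ϵ/182.
Choosing δ = min(1, ϵ/182) ensures both conditions, hence |(-4u^3 + 5u^2 + u - 7) − 143| < ϵ.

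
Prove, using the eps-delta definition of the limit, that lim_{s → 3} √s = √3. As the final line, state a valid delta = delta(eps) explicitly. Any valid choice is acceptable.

delta = min(3, √3·eps)

Let eps > 0. We want delta > 0 such that 0 < |s − 3| < delta implies |√s − √3| < eps.
Multiplying by the conjugate, |√s − √3| = |s − 3|/(√s + √3).
Restrict delta ≤ 3 so that |s − 3| < 3 forces s > 0, and then √s + √3 > √3.
Hence |√s − √3| < |s − 3|/√3, which is < eps once |s − 3| < √3·eps.
Take delta = min(3, √3·eps). If 0 < |s − 3| < delta then s > 0 and |√s − √3| < |s − 3|/√3 < eps.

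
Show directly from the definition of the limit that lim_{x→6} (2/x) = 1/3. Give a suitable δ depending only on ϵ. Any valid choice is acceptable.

δ = min(3, 9ϵ)

Suppose ϵ > 0. We seek δ > 0 such that 0 < |x − 6| < δ implies |2/x − (1/3)| < ϵ.
|2/x − (1/3)| = 2·|6 − x|/(6·|x|) = 2|x − 6|/(6|x|).
Restrict δ ≤ 3. Then |x − 6| < 3 gives |x| > 3, so 6|x| > 18.
Then |2/x − (1/3)| < 2|x − 6|/18, which is < ϵ when |x − 6| < 9ϵ.
Take δ = min(3, 9ϵ). Then 0 < |x − 6| < δ gives both |x − 6| < 3 and |x − 6| < 9ϵ, so |2/x − (1/3)| < ϵ.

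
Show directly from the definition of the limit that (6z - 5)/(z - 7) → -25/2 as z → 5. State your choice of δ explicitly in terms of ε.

Let ε > 0. We want δ > 0 with 0 < |z − 5| < δ ⇒ |(6z - 5)/(z - 7) + 25/2| < ε.
Combining over a common denominator, (6z - 5)/(z - 7) + 25/2 = [(6z - 5)·(-2) − 25·(z - 7)] / [(-2)·(z - 7)] = -37(z − 5) / ((-2)(z - 7)).
So |(6z - 5)/(z - 7) + 25/2| = 37|z − 5| / (2·|z − 7|).
Restrict δ ≤ 1. Then |z − 5| < 1 gives |z − 7| = |(z − 5) + (-2)| ≥ 2 − 1 = 1.
Hence |(6z - 5)/(z - 7) + 25/2| < 37|z − 5|/(2·1) = (37/2)|z − 5|, which is < ε once |z − 5| < (2/37)ε.
Take δ = min(1, (2/37)ε). Then 0 < |z − 5| < δ forces both bounds, so |(6z - 5)/(z - 7) + 25/2| < ε.

δ = min(1, (2/37)ε)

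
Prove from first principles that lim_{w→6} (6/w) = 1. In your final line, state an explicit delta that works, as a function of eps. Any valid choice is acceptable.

delta = min(3, 3eps)

Fix eps > 0. We seek delta > 0 such that 0 < |w − 6| < delta implies |6/w − 1| < eps.
|6/w − 1| = 6·|6 − w|/(6·|w|) = 6|w − 6|/(6|w|).
Restrict delta ≤ 3. Then |w − 6| < 3 gives |w| > 3, so 6|w| > 18.
Then |6/w − 1| < 6|w − 6|/18, which is < eps when |w − 6| < 3eps.
Take delta = min(3, 3eps). Then 0 < |w − 6| < delta gives both |w − 6| < 3 and |w − 6| < 3eps, so |6/w − 1| < eps.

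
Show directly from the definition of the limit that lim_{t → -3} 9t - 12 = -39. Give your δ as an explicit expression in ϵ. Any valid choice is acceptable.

δ = ϵ/9

Let ϵ > 0. We need δ > 0 so that 0 < |t + 3| < δ implies |(9t - 12) + 39| < ϵ.
Since (9t - 12) + 39 = 9(t + 3), we have |(9t - 12) + 39| = 9|t + 3|.
Thus it suffices that |t + 3| < ϵ/9.
Take δ = ϵ/9. If 0 < |t + 3| < δ then |(9t - 12) + 39| = 9|t + 3| < 9·(ϵ/9) = ϵ.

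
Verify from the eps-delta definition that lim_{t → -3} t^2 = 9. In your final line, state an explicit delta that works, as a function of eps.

delta = min(1, eps/7)

Let eps > 0 be given. We seek delta > 0 with 0 < |t + 3| < delta ⇒ |t^2 − 9| < eps.
Factor: t^2 − 9 = (t + 3)(t - 3), so |t^2 − 9| = |t + 3|·|t - 3|.
Restrict delta ≤ 1. Then |t + 3| < 1 gives |t| < 4, so by the triangle inequality |t - 3| ≤ 4 + 3 = 7.
Hence |t^2 − 9| ≤ 7|t + 3|, which is < eps once |t + 3| < eps/7.
Take delta = min(1, eps/7). If 0 < |t + 3| < delta then both bounds hold and |t^2 − 9| ≤ 7|t + 3| < 7·(eps/7) = eps.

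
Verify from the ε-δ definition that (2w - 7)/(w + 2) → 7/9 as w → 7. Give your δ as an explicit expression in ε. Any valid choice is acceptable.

δ = min(9/2, (81/22)ε)

Let ε > 0 be given. We want δ > 0 with 0 < |w − 7| < δ ⇒ |(2w - 7)/(w + 2) − (7/9)| < ε.
Combining over a common denominator, (2w - 7)/(w + 2) − (7/9) = [(2w - 7)·9 − 7·(w + 2)] / [9·(w + 2)] = 11(w − 7) / (9(w + 2)).
So |(2w - 7)/(w + 2) − (7/9)| = 11|w − 7| / (9·|w + 2|).
Require δ ≤ 9/2, so |w + 2| ≥ |9| − |w − 7| > 9 − 9/2 = 9/2.
Hence |(2w - 7)/(w + 2) − (7/9)| < 11|w − 7|/(9·(9/2)) = (22/81)|w − 7|, which is < ε once |w − 7| < (81/22)ε.
Take δ = min(9/2, (81/22)ε). Then 0 < |w − 7| < δ forces both bounds, so |(2w - 7)/(w + 2) − (7/9)| < ε.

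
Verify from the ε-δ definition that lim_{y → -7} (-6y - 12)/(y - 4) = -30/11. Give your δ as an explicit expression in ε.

Let ε > 0. We want δ > 0 with 0 < |y + 7| < δ ⇒ |(-6y - 12)/(y - 4) + 30/11| < ε.
Combining over a common denominator, (-6y - 12)/(y - 4) + 30/11 = [(-6y - 12)·(-11) − 30·(y - 4)] / [(-11)·(y - 4)] = 36(y + 7) / ((-11)(y - 4)).
So |(-6y - 12)/(y - 4) + 30/11| = 36|y + 7| / (11·|y − 4|).
Restrict δ ≤ 11/2. Then |y + 7| < 11/2 gives |y − 4| = |(y + 7) + (-11)| ≥ 11 − 11/2 = 11/2.
Hence |(-6y - 12)/(y - 4) + 30/11| < 36|y + 7|/(11·(11/2)) = (72/121)|y + 7|, which is < ε once |y + 7| < (121/72)ε.
Take δ = min(11/2, (121/72)ε). Then 0 < |y + 7| < δ forces both bounds, so |(-6y - 12)/(y - 4) + 30/11| < ε.

δ = min(11/2, (121/72)ε)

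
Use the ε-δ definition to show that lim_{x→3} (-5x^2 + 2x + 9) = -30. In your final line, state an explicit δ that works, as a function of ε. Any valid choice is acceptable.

δ = min(2, ε/38)

Let ε > 0. We want δ > 0 such that 0 < |x − 3| < δ implies |(-5x^2 + 2x + 9) + 30| < ε.
(-5x^2 + 2x + 9) + 30 = -5x^2 + 2x + 39 = (x − 3)(-5x - 13).
So |(-5x^2 + 2x + 9) + 30| = |x − 3|·|-5x - 13|.
Require δ ≤ 2. Then |x − 3| < 2 gives |x| < 5, and by the triangle inequality |-5x - 13| ≤ 5·5 + 13 = 38.
Hence |(-5x^2 + 2x + 9) + 30| ≤ 38|x − 3| < ε provided |x − 3| < ε/38.
Take δ = min(2, ε/38). Then 0 < |x − 3| < δ gives both |x − 3| < 2 and |x − 3| < ε/38, so |(-5x^2 + 2x + 9) + 30| < ε.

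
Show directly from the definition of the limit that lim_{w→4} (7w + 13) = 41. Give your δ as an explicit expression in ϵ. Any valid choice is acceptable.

Suppose ϵ > 0. We need δ > 0 so that 0 < |w − 4| < δ implies |(7w + 13) − 41| < ϵ.
|(7w + 13) − 41| = |7w - 28| = 7|w − 4|.
So 7|w − 4| < ϵ exactly when |w − 4| < ϵ/7.
Choosing δ = ϵ/7 gives |(7w + 13) − 41| = 7|w − 4| < ϵ whenever |w − 4| < δ.

δ = ϵ/7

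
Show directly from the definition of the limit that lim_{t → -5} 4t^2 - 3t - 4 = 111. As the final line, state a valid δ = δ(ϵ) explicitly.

Let ϵ > 0. We want δ > 0 such that 0 < |t + 5| < δ implies |(4t^2 - 3t - 4) − 111| < ϵ.
(4t^2 - 3t - 4) − 111 = 4t^2 - 3t - 115 = (t + 5)(4t - 23).
So |(4t^2 - 3t - 4) − 111| = |t + 5|·|4t - 23|.
Require δ ≤ 2. Then |t + 5| < 2 gives |t| < 7, and by the triangle inequality |4t - 23| ≤ 4·7 + 23 = 51.
Hence |(4t^2 - 3t - 4) − 111| ≤ 51|t + 5| < ϵ provided |t + 5| < ϵ/51.
Take δ = min(2, ϵ/51). Then 0 < |t + 5| < δ gives both |t + 5| < 2 and |t + 5| < ϵ/51, so |(4t^2 - 3t - 4) − 111| < ϵ.

δ = min(2, ϵ/51)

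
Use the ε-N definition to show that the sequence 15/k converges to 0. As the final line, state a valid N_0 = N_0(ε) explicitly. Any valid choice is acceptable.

N_0 = 15/ε

Let ε > 0. For k ≥ 1, |15/k − 0| = 15/(k) ≤ 15/k.
We need 15/k < ε, i.e. k > 15/ε.
Take N_0 = 15/ε. If k > N_0 then |15/k| ≤ 15/k < ε.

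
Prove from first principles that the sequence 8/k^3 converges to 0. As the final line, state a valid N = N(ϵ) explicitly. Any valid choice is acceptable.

Fix ϵ > 0. For k ≥ 1, |8/k^3 − 0| = 8/k^3.
8/k^3 < ϵ ⇔ k^3 > 8/ϵ ⇔ k > (8/ϵ)^{1/3}.
Take N = (8/ϵ)^{1/3}. Then k > N implies 8/k^3 < ϵ.

N = (8/ϵ)^{1/3}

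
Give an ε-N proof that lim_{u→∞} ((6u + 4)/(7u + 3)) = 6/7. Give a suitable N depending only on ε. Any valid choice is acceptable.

N = (10/49)/ε

Let ε > 0. We seek N > 0 such that u > N implies |(6u + 4)/(7u + 3) − (6/7)| < ε.
(6u + 4)/(7u + 3) − (6/7) = (7(6u + 4) − 6(7u + 3)) / (7(7u + 3)) = 10/(7(7u + 3)).
For u > 0 we have 7u + 3 > 7u, so |(6u + 4)/(7u + 3) − (6/7)| = 10/(7(7u + 3)) < 10/(7·7u) = (10/49)/u.
Thus |(6u + 4)/(7u + 3) − (6/7)| < ε whenever u > (10/49)/ε.
Take N = (10/49)/ε. If u > N then |(6u + 4)/(7u + 3) − (6/7)| < (10/49)/u < ε.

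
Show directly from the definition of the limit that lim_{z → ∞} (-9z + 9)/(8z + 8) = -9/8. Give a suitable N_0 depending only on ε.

N_0 = (9/4)/ε

Let ε > 0. We seek N_0 > 0 such that z > N_0 implies |(-9z + 9)/(8z + 8) + 9/8| < ε.
(-9z + 9)/(8z + 8) + 9/8 = (8(-9z + 9) − (-9)(8z + 8)) / (8(8z + 8)) = 144/(8(8z + 8)).
For z > 0 we have 8z + 8 > 8z, so |(-9z + 9)/(8z + 8) + 9/8| = 144/(8(8z + 8)) < 144/(8·8z) = (9/4)/z.
Thus |(-9z + 9)/(8z + 8) + 9/8| < ε whenever z > (9/4)/ε.
Take N_0 = (9/4)/ε. If z > N_0 then |(-9z + 9)/(8z + 8) + 9/8| < (9/4)/z < ε.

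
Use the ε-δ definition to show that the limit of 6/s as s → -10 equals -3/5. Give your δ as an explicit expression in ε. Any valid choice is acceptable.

δ = min(5, (25/3)ε)

Let ε > 0 be given. We seek δ > 0 such that 0 < |s + 10| < δ implies |6/s + 3/5| < ε.
|6/s + 3/5| = 6·|-10 − s|/(10·|s|) = 6|s + 10|/(10|s|).
Require δ ≤ 5 so that |s| > 10 − 5 = 5, hence 10|s| > 50.
Then |6/s + 3/5| < 6|s + 10|/50, which is < ε when |s + 10| < (25/3)ε.
Take δ = min(5, (25/3)ε). Then 0 < |s + 10| < δ gives both |s + 10| < 5 and |s + 10| < (25/3)ε, so |6/s + 3/5| < ε.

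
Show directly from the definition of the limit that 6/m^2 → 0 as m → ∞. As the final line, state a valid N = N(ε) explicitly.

N = (6/ε)^{1/2}

Let ε > 0. For m ≥ 1, |6/m^2 − 0| = 6/m^2.
6/m^2 < ε ⇔ m^2 > 6/ε ⇔ m > (6/ε)^{1/2}.
Take N = (6/ε)^{1/2}. Then m > N implies 6/m^2 < ε.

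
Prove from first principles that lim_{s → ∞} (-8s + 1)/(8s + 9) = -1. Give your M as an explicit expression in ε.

M = (5/4)/ε

Fix ε > 0. We seek M > 0 such that s > M implies |(-8s + 1)/(8s + 9) + 1| < ε.
(-8s + 1)/(8s + 9) + 1 = (8(-8s + 1) − (-8)(8s + 9)) / (8(8s + 9)) = 80/(8(8s + 9)).
For s > 0 we have 8s + 9 > 8s, so |(-8s + 1)/(8s + 9) + 1| = 80/(8(8s + 9)) < 80/(8·8s) = (5/4)/s.
Thus |(-8s + 1)/(8s + 9) + 1| < ε whenever s > (5/4)/ε.
Take M = (5/4)/ε. If s > M then |(-8s + 1)/(8s + 9) + 1| < (5/4)/s < ε.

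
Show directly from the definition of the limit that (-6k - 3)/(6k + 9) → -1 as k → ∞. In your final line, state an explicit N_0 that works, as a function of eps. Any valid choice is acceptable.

N_0 = 1/eps

Let eps > 0. For k ≥ 1, |(-6k - 3)/(6k + 9) + 1| = |36|/(6(6k + 9)) = 36/(6(6k + 9)).
Since 6k + 9 ≥ 6k for k ≥ 1, this is ≤ 36/(6·6k) = 1/k.
So |(-6k - 3)/(6k + 9) + 1| < eps whenever k > 1/eps.
Take N_0 = 1/eps. If k > N_0 then |(-6k - 3)/(6k + 9) + 1| ≤ 1/k < eps.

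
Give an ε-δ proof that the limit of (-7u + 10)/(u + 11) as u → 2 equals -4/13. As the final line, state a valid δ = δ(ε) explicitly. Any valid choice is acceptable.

δ = min(13/2, (169/174)ε)

Let ε > 0 be given. We want δ > 0 with 0 < |u − 2| < δ ⇒ |(-7u + 10)/(u + 11) + 4/13| < ε.
Combining over a common denominator, (-7u + 10)/(u + 11) + 4/13 = [(-7u + 10)·13 − (-4)·(u + 11)] / [13·(u + 11)] = -87(u − 2) / (13(u + 11)).
So |(-7u + 10)/(u + 11) + 4/13| = 87|u − 2| / (13·|u + 11|).
Restrict δ ≤ 13/2. Then |u − 2| < 13/2 gives |u + 11| = |(u − 2) + 13| ≥ 13 − 13/2 = 13/2.
Hence |(-7u + 10)/(u + 11) + 4/13| < 87|u − 2|/(13·(13/2)) = (174/169)|u − 2|, which is < ε once |u − 2| < (169/174)ε.
Take δ = min(13/2, (169/174)ε). Then 0 < |u − 2| < δ forces both bounds, so |(-7u + 10)/(u + 11) + 4/13| < ε.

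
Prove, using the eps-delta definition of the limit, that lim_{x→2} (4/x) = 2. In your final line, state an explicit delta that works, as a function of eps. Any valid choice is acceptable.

Fix eps > 0. We seek delta > 0 such that 0 < |x − 2| < delta implies |4/x − 2| < eps.
|4/x − 2| = 4·|2 − x|/(2·|x|) = 4|x − 2|/(2|x|).
Require delta ≤ 1 so that |x| > 2 − 1 = 1, hence 2|x| > 2.
Then |4/x − 2| < 4|x − 2|/2, which is < eps when |x − 2| < (1/2)eps.
Take delta = min(1, (1/2)eps). Then 0 < |x − 2| < delta gives both |x − 2| < 1 and |x − 2| < (1/2)eps, so |4/x − 2| < eps.

delta = min(1, (1/2)eps)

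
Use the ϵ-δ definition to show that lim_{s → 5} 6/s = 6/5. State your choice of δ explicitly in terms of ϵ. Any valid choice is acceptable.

δ = min(5/2, (25/12)ϵ)

Let ϵ > 0 be given. We seek δ > 0 such that 0 < |s − 5| < δ implies |6/s − (6/5)| < ϵ.
|6/s − (6/5)| = 6·|5 − s|/(5·|s|) = 6|s − 5|/(5|s|).
Require δ ≤ 5/2 so that |s| > 5 − 5/2 = 5/2, hence 5|s| > 25/2.
Then |6/s − (6/5)| < 6|s − 5|/(25/2), which is < ϵ when |s − 5| < (25/12)ϵ.
Take δ = min(5/2, (25/12)ϵ). Then 0 < |s − 5| < δ gives both |s − 5| < 5/2 and |s − 5| < (25/12)ϵ, so |6/s − (6/5)| < ϵ.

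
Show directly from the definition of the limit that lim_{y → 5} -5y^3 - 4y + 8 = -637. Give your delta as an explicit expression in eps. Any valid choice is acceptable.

Fix eps > 0. We want delta > 0 such that 0 < |y − 5| < delta implies |(-5y^3 - 4y + 8) + 637| < eps.
(-5y^3 - 4y + 8) + 637 = -5y^3 - 4y + 645 = (y − 5)(-5y^2 - 25y - 129).
So |(-5y^3 - 4y + 8) + 637| = |y − 5|·|-5y^2 - 25y - 129|.
Assume first that |y − 5| < 1, so |y| < 6. Then |-5y^2 - 25y - 129| ≤ 5·6^2 + 25·6 + 129 = 459.
Hence |(-5y^3 - 4y + 8) + 637| ≤ 459|y − 5| < eps provided |y − 5| < eps/459.
Choosing delta = min(1, eps/459) ensures both conditions, hence |(-5y^3 - 4y + 8) + 637| < eps.

delta = min(1, eps/459)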